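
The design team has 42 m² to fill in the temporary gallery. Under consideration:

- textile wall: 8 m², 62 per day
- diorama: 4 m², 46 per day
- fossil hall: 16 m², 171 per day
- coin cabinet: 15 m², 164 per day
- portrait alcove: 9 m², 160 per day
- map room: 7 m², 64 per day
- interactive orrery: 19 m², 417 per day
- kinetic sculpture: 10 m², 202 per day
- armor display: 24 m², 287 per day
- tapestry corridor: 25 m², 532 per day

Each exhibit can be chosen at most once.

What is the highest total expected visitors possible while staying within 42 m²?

825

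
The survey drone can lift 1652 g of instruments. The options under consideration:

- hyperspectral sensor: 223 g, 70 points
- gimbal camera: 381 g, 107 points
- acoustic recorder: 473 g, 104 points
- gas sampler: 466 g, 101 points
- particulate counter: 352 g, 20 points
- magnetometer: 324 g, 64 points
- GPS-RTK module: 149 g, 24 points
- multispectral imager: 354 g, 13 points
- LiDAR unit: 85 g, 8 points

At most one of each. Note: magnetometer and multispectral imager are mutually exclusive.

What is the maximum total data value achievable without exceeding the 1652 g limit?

390

Ranking by ratio (data value/g): hyperspectral sensor 0.31, gimbal camera 0.28, acoustic recorder 0.22, gas sampler 0.22.
Best packing: hyperspectral sensor + gimbal camera + acoustic recorder + gas sampler + LiDAR unit — 1628 g, 390 total.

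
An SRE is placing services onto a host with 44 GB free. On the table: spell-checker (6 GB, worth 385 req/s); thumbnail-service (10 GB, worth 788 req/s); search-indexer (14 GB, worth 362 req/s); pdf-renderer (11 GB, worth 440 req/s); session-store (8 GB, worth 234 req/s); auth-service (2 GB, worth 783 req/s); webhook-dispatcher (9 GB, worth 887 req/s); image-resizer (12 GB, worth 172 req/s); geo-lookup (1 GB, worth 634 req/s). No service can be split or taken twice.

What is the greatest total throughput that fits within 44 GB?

3917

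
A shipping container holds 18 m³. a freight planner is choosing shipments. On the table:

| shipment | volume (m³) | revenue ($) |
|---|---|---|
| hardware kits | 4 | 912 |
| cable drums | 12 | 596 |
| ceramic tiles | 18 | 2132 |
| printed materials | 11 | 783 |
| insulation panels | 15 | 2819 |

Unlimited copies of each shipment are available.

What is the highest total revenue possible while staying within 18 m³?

Taking 4×hardware kits: 16 m³ used, 3648 in revenue.
Every other selection either busts 18 m³ or fails to beat 3648.

3648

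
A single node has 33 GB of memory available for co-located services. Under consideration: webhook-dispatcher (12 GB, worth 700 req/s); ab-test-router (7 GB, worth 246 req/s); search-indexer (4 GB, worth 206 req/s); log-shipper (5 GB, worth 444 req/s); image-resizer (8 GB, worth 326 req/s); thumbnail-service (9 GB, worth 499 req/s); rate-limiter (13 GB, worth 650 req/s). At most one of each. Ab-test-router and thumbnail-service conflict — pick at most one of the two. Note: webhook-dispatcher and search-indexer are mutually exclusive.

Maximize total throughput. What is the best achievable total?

1799

Best packing: search-indexer + log-shipper + thumbnail-service + rate-limiter — 31 GB, 1799 total.
Runner-up webhook-dispatcher + log-shipper + rate-limiter tops out at 1794.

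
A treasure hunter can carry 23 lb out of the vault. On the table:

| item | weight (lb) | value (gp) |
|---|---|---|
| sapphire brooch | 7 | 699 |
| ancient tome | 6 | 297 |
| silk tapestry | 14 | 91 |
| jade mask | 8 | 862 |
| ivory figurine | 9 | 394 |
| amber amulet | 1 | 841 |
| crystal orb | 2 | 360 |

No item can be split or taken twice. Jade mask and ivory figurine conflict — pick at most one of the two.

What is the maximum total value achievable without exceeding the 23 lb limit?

2762

Taking sapphire brooch + jade mask + amber amulet + crystal orb: 18 lb used, 2762 in value.
Next best is sapphire brooch + ancient tome + jade mask + amber amulet at 2699 (22 lb) — short by 63.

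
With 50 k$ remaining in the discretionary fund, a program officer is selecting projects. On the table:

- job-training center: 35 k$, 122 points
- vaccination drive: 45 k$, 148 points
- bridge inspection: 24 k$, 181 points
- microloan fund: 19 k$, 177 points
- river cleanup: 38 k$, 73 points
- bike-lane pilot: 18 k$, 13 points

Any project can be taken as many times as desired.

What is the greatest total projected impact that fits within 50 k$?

Density check — microloan fund 9.32, bridge inspection 7.54, job-training center 3.49 are the best per k$.
Greedy by ratio would take 2×microloan fund: 38 k$ used, total 354.
Dropping 2×microloan fund frees 38 k$; slotting in 2×bridge inspection (48 k$) lifts the total to 362 at 48 k$.

362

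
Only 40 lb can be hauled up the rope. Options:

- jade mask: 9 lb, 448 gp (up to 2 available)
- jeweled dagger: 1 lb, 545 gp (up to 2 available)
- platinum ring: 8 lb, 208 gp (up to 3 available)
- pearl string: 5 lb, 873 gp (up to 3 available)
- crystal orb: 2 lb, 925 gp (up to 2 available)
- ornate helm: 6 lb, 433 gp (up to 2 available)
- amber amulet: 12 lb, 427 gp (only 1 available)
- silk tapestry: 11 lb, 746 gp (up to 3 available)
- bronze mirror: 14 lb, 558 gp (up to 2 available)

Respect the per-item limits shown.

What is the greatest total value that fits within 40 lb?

Density check — jeweled dagger 545.00, crystal orb 462.50, pearl string 174.60, ornate helm 72.17 are the best per lb.
Filling by ratio: 2×jeweled dagger + 3×pearl string + 2×crystal orb + 2×ornate helm for 6425, with 7 lb left unused.
The 6 lb tied up in ornate helm is better spent on silk tapestry — total rises to 6738 (38 lb).

6738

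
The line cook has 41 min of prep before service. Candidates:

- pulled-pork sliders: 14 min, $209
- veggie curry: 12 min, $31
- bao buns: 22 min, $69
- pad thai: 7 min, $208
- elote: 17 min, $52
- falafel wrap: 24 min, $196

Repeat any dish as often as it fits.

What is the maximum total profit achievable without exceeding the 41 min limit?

Taking 5×pad thai: 35 min used, 1040 in profit.
No other feasible combination exceeds 1040.

1040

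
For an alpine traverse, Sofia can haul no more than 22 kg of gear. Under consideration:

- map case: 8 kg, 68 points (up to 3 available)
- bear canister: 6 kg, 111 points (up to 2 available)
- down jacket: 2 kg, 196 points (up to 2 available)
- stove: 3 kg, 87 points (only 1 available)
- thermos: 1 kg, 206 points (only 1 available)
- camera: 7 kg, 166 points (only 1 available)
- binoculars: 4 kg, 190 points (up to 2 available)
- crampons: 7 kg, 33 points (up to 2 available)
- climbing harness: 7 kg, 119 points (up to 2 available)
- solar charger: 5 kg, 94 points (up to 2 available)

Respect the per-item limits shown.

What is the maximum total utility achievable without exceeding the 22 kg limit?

A density-first pass picks 2×down jacket + stove + thermos + 2×binoculars + solar charger — 1159 at 21 kg.
Dropping solar charger frees 5 kg; slotting in bear canister (6 kg) lifts the total to 1176 at 22 kg.
That's the maximum — no swap from here does better than 1176.

1176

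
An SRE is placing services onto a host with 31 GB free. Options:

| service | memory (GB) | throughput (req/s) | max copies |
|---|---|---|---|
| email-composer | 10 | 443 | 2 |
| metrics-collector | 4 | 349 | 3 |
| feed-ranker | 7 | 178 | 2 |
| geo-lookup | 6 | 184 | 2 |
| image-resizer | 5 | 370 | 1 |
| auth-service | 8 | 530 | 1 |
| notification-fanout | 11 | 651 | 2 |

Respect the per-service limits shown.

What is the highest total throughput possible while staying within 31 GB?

2228

Ranking by ratio (throughput/GB): metrics-collector 87.25, image-resizer 74.00, auth-service 66.25, notification-fanout 59.18.
A density-first pass picks 3×metrics-collector + geo-lookup + image-resizer + auth-service — 2131 at 31 GB.
The 11 GB tied up in geo-lookup and image-resizer is better spent on notification-fanout — total rises to 2228 (31 GB).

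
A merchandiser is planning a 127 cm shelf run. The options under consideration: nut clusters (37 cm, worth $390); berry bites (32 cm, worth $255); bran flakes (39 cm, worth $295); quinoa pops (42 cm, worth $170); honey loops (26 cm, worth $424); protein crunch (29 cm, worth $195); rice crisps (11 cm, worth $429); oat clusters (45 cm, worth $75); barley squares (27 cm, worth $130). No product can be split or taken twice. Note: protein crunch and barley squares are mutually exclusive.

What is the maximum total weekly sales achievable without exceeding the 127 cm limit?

1538

Greedy by ratio would take nut clusters + berry bites + honey loops + rice crisps: 106 cm used, total 1498.
Replace berry bites with bran flakes: the trade gains 40 net, giving 1538 at 113 cm.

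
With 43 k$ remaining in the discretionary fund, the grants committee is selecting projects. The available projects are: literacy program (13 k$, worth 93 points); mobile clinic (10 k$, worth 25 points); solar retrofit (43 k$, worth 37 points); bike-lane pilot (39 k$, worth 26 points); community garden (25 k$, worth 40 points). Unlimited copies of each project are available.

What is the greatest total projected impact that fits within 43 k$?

Best packing: 3×literacy program — 39 k$, 279 total.
The spare 4 k$ is too small for any remaining project, and no exchange beats 279.

279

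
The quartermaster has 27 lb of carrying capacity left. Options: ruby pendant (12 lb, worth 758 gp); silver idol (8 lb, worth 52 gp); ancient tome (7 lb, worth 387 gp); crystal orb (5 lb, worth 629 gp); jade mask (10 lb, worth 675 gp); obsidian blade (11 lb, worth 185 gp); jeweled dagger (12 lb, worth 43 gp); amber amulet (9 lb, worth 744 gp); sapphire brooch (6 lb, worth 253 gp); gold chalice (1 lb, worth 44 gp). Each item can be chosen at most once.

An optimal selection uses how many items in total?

4

The maximum value within 27 lb is 2175.
ruby pendant + crystal orb + amber amulet + gold chalice hits 2175 at 27 lb.
All optima have 4 items.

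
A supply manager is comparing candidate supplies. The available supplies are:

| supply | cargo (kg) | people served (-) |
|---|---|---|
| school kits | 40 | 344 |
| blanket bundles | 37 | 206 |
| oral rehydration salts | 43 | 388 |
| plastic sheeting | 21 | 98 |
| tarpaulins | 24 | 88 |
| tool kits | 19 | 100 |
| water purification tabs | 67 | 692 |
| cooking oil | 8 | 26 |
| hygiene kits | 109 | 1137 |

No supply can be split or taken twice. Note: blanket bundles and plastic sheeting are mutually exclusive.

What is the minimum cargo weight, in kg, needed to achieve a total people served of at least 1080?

Need the lightest bundle worth ≥ 1080.
hygiene kits: 1137 people served at 109 kg.
Any bundle with less than 109 kg falls short of 1080.

109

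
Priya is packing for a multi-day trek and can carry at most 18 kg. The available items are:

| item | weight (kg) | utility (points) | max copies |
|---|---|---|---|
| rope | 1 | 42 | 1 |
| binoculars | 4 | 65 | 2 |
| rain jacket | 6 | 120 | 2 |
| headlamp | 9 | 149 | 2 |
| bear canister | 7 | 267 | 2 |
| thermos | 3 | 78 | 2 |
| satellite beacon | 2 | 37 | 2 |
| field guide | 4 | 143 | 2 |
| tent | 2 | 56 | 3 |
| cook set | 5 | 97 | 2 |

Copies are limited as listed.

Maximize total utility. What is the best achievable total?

677

Taking the top-ratio items first gives rope + 2×bear canister + tent for 632 (17 kg).
The 3 kg tied up in rope and tent is better spent on field guide — total rises to 677 (18 kg).
That's the maximum — no swap from here does better than 677.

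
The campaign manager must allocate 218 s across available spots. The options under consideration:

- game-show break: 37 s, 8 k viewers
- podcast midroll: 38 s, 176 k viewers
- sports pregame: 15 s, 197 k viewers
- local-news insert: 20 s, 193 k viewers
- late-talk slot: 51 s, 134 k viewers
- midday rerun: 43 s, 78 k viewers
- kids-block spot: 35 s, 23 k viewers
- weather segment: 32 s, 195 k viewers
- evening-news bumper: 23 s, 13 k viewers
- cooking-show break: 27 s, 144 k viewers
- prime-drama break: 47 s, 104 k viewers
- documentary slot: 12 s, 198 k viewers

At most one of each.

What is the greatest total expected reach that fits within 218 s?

1250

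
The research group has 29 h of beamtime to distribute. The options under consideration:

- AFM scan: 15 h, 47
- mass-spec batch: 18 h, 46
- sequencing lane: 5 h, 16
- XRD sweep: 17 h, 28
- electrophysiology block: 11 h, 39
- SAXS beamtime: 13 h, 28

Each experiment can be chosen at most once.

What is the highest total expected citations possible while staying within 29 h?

86

Taking the top-ratio experiments first gives sequencing lane + electrophysiology block + SAXS beamtime for 83 (29 h).
Replace sequencing lane and SAXS beamtime with AFM scan: the trade gains 3 net, giving 86 at 26 h.
Next best is mass-spec batch + electrophysiology block at 85 (29 h) — short by 1.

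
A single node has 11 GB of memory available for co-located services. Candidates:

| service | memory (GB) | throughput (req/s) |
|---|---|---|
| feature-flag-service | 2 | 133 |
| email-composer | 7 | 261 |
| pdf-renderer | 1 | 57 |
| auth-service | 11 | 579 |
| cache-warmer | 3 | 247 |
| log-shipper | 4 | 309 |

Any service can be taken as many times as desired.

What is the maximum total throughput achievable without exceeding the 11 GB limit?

Feature-flag-service + 3×cache-warmer uses 11 of the 11 GB and totals 874.

874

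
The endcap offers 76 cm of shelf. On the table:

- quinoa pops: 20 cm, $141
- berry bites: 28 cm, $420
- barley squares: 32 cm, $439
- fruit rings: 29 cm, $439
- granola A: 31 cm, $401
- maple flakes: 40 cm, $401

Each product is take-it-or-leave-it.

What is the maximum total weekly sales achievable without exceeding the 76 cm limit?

878

The ratio heuristic lands on berry bites + fruit rings (859) but leaves 19 cm idle.
Replace berry bites with barley squares: the trade gains 19 net, giving 878 at 61 cm.
Runner-up berry bites + barley squares tops out at 859.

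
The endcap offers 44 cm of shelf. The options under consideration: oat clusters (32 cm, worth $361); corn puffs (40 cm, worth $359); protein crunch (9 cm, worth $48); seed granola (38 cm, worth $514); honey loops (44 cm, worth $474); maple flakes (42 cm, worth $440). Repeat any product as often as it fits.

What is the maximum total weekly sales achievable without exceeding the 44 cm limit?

Best packing: seed granola — 38 cm, 514 total.

514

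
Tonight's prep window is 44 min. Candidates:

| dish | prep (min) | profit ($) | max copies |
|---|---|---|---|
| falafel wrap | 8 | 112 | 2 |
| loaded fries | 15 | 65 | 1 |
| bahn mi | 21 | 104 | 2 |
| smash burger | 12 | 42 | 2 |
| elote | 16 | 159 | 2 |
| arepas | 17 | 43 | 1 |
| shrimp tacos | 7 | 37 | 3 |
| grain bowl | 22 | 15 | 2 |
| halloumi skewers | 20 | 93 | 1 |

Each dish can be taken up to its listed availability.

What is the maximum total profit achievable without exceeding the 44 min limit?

By profit per min: falafel wrap 14.00, elote 9.94, shrimp tacos 5.29 lead.
Greedy by ratio would take 2×falafel wrap + elote + shrimp tacos: 39 min used, total 420.
Replace falafel wrap and shrimp tacos with elote: the trade gains 10 net, giving 430 at 40 min.

430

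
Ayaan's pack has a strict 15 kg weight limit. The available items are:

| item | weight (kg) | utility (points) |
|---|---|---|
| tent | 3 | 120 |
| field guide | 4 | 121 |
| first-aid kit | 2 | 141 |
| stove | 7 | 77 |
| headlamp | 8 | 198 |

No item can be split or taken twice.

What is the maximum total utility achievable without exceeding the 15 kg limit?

460

Density check — first-aid kit 70.50, tent 40.00, field guide 30.25 are the best per kg.
Taking the top-ratio items first gives tent + field guide + first-aid kit for 382 (9 kg).
The 3 kg tied up in tent is better spent on headlamp — total rises to 460 (14 kg).
The closest alternative, tent + first-aid kit + headlamp, reaches only 459.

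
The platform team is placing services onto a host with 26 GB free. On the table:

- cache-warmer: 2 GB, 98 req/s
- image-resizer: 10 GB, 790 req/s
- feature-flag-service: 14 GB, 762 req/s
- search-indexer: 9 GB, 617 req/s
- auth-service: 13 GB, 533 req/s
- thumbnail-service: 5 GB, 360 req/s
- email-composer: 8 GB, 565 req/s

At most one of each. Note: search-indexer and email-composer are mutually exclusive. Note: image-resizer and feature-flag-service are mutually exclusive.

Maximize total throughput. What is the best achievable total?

Filling by ratio: cache-warmer + image-resizer + thumbnail-service + email-composer for 1813, with 1 GB left unused.
The 8 GB tied up in email-composer is better spent on search-indexer — total rises to 1865 (26 GB).
The closest alternative, cache-warmer + image-resizer + thumbnail-service + email-composer, reaches only 1813.

1865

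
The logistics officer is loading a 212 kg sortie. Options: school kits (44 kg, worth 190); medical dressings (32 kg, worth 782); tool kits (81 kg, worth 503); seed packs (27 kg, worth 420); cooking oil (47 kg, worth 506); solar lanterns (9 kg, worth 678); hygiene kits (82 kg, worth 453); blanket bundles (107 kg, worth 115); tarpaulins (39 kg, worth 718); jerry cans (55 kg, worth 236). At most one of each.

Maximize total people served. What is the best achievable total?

The ratio heuristic lands on school kits + medical dressings + seed packs + cooking oil + solar lanterns + tarpaulins (3294) but leaves 14 kg idle.
Replace school kits with jerry cans: the trade gains 46 net, giving 3340 at 209 kg.

3340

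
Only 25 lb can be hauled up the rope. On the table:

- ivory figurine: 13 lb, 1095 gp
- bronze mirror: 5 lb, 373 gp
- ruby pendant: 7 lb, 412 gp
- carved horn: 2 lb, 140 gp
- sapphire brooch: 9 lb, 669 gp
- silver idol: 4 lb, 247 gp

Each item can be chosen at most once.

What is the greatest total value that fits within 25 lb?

Density check — ivory figurine 84.23, bronze mirror 74.60, sapphire brooch 74.33, carved horn 70.00 are the best per lb.
The ratio heuristic lands on ivory figurine + bronze mirror + carved horn + silver idol (1855) but leaves 1 lb idle.
The 9 lb tied up in bronze mirror and silver idol is better spent on sapphire brooch — total rises to 1904 (24 lb).

1904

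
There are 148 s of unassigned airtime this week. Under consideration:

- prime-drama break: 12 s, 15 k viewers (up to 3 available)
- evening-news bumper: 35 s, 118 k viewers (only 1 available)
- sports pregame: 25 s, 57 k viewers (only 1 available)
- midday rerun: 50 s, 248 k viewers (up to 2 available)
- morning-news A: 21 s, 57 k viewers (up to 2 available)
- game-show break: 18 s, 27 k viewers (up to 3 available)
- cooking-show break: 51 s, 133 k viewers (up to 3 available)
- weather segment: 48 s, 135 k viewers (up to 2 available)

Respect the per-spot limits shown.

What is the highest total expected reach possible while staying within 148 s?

631

The ratio heuristic lands on prime-drama break + evening-news bumper + 2×midday rerun (629) but leaves 1 s idle.
Replace prime-drama break and evening-news bumper with weather segment: the trade gains 2 net, giving 631 at 148 s.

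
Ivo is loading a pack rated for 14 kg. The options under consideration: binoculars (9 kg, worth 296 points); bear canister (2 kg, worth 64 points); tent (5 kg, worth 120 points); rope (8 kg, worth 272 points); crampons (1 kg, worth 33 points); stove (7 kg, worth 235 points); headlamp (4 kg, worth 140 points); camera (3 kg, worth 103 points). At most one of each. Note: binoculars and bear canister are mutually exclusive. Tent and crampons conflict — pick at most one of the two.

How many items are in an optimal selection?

The maximum utility within 14 kg is 478.
For example stove + headlamp + camera achieves it, using 14 kg.
All optima have 3 items.

3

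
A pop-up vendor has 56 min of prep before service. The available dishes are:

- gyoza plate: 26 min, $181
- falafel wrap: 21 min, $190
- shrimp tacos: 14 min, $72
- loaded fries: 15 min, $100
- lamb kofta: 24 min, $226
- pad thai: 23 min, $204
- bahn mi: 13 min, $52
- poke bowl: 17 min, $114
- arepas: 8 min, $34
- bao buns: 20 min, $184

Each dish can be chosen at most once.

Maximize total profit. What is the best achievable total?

474

Greedy by ratio would take lamb kofta + arepas + bao buns: 52 min used, total 444.
The 32 min tied up in lamb kofta and arepas is better spent on falafel wrap + loaded fries — total rises to 474 (56 min).
Runner-up lamb kofta + pad thai + arepas tops out at 464.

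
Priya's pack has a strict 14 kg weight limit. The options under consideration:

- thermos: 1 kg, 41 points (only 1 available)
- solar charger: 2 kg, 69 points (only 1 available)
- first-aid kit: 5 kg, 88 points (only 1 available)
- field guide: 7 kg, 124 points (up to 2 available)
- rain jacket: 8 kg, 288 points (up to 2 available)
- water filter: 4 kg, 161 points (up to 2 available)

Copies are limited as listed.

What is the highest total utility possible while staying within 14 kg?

518

Greedy by ratio would take thermos + solar charger + 2×water filter: 11 kg used, total 432.
Dropping thermos and water filter frees 5 kg; slotting in rain jacket (8 kg) lifts the total to 518 at 14 kg.
Every other selection either busts 14 kg or exceeds an availability limit or fails to beat 518.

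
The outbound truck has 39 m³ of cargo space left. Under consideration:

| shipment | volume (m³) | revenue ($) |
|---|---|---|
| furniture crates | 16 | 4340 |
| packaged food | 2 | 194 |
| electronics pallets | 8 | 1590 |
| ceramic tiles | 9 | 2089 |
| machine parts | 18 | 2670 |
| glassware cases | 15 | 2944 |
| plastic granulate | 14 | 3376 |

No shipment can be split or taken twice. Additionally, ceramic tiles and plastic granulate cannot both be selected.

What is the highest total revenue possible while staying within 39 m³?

Furniture crates + electronics pallets + plastic granulate uses 38 of the 39 m³ and totals 9306.
Runner-up furniture crates + electronics pallets + glassware cases tops out at 8874.

9306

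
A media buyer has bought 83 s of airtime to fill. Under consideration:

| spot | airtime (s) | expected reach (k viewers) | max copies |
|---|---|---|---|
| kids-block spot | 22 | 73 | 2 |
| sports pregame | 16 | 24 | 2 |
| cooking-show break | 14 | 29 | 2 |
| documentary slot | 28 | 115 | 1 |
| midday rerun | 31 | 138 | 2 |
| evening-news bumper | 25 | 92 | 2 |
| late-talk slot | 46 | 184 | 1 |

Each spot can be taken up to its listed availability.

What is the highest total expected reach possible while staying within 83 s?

326

Taking the top-ratio spots first gives cooking-show break + 2×midday rerun for 305 (76 s).
Replace cooking-show break and midday rerun with kids-block spot + documentary slot: the trade gains 21 net, giving 326 at 81 s.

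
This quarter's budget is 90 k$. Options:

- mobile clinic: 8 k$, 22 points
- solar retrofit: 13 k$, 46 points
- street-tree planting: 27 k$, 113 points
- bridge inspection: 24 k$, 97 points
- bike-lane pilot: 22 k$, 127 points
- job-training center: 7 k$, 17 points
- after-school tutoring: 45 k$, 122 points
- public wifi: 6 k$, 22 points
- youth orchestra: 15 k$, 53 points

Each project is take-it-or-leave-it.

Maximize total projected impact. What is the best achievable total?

390

Filling by ratio: mobile clinic + street-tree planting + bridge inspection + bike-lane pilot + public wifi for 381, with 3 k$ left unused.
Replace mobile clinic and public wifi with youth orchestra: the trade gains 9 net, giving 390 at 88 k$.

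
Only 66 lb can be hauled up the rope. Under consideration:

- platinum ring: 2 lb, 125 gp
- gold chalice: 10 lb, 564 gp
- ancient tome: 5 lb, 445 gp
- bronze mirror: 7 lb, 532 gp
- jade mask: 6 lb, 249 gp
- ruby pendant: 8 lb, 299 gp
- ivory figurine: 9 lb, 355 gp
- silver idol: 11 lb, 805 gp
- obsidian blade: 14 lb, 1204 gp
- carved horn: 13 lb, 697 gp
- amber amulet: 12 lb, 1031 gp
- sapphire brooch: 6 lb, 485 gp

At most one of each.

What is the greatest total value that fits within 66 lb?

Filling by ratio: platinum ring + ancient tome + bronze mirror + jade mask + silver idol + obsidian blade + amber amulet + sapphire brooch for 4876, with 3 lb left unused.
The 8 lb tied up in platinum ring and jade mask is better spent on gold chalice — total rises to 5066 (65 lb).
The spare 1 lb is too small for any remaining item, and no exchange beats 5066.

5066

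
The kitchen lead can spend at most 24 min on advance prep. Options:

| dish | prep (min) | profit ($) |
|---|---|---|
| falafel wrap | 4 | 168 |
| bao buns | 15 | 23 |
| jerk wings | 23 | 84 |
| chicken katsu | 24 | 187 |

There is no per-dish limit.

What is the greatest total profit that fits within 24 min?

6×falafel wrap uses 24 of the 24 min and totals 1008.
Every other selection either busts 24 min or fails to beat 1008.

1008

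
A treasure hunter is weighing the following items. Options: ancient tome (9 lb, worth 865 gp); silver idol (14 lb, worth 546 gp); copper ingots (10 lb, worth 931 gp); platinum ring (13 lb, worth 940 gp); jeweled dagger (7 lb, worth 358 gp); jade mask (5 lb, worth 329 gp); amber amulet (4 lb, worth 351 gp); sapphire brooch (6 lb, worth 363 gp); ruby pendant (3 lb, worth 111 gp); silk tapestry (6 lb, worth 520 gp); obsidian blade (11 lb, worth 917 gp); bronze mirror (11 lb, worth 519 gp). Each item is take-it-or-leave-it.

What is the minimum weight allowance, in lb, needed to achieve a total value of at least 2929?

34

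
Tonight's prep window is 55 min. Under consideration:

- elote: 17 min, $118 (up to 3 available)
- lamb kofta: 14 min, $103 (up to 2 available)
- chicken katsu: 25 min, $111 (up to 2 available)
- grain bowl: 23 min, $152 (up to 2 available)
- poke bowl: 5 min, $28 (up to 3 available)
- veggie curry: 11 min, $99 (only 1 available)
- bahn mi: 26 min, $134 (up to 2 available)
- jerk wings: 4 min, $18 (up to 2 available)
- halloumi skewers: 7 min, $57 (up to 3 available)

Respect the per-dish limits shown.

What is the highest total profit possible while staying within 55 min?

422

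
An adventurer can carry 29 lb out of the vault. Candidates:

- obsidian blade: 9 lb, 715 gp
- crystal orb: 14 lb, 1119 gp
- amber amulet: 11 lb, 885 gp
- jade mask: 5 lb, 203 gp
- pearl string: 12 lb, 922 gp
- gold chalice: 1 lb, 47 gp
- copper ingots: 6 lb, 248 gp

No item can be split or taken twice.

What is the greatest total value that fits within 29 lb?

A density-first pass picks crystal orb + amber amulet + gold chalice — 2051 at 26 lb.
Dropping amber amulet frees 11 lb; slotting in pearl string (12 lb) lifts the total to 2088 at 27 lb.

2088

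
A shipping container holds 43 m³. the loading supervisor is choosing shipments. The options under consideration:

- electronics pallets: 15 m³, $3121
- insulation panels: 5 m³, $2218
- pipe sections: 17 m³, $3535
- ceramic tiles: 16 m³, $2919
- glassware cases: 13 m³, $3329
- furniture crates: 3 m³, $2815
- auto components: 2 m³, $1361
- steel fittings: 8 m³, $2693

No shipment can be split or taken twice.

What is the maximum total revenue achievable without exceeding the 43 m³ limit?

13733

Ranking by ratio (revenue/m³): furniture crates 938.33, auto components 680.50, insulation panels 443.60.
Filling by ratio: insulation panels + glassware cases + furniture crates + auto components + steel fittings for 12416, with 12 m³ left unused.
Replace insulation panels with pipe sections: the trade gains 1317 net, giving 13733 at 43 m³.
The closest alternative, electronics pallets + glassware cases + furniture crates + auto components + steel fittings, reaches only 13319.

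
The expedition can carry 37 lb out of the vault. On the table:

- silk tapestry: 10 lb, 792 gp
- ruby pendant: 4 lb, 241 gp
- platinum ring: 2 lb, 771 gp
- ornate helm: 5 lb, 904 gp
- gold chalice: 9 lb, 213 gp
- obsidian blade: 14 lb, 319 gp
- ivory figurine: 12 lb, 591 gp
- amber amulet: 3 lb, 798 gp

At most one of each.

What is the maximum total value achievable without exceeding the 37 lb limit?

4097

By value per lb: platinum ring 385.50, amber amulet 266.00, ornate helm 180.80, silk tapestry 79.20 lead.
Silk tapestry + ruby pendant + platinum ring + ornate helm + ivory figurine + amber amulet uses 36 of the 37 lb and totals 4097.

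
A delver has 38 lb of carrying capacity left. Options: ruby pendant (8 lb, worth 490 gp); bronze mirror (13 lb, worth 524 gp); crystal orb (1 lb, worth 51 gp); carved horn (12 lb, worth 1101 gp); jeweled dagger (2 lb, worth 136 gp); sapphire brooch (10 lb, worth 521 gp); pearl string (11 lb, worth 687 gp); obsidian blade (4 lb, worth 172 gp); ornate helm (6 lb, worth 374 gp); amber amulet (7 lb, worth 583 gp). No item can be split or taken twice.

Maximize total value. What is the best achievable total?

2881

Taking carved horn + jeweled dagger + pearl string + ornate helm + amber amulet: 38 lb used, 2881 in value.
The closest alternative, ruby pendant + carved horn + pearl string + amber amulet, reaches only 2861.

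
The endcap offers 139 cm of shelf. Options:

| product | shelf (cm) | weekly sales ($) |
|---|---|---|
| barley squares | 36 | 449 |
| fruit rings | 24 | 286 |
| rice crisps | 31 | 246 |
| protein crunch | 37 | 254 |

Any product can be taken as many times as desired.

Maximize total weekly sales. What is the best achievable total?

1633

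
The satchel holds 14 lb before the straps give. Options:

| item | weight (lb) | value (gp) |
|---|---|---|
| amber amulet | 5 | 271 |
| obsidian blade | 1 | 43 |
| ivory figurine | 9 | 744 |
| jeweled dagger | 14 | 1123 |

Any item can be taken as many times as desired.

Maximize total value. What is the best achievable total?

1123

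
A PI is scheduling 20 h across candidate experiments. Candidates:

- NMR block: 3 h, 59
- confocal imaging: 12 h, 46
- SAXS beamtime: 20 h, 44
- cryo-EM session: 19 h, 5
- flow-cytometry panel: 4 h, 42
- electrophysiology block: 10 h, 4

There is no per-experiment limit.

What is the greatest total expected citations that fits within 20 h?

354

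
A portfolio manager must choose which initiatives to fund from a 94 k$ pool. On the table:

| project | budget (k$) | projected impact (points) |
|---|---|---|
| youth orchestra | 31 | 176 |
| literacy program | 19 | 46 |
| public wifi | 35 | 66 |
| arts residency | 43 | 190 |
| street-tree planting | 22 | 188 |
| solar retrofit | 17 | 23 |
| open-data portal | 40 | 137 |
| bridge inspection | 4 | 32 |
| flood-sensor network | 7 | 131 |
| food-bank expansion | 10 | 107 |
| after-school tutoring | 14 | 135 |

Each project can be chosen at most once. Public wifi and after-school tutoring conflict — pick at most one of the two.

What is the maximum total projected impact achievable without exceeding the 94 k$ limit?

769

By projected impact per k$: flood-sensor network 18.71, food-bank expansion 10.70, after-school tutoring 9.64, street-tree planting 8.55 lead.
Youth orchestra + street-tree planting + bridge inspection + flood-sensor network + food-bank expansion + after-school tutoring uses 88 of the 94 k$ and totals 769.
That's the maximum — no feasible swap from here does better than 769.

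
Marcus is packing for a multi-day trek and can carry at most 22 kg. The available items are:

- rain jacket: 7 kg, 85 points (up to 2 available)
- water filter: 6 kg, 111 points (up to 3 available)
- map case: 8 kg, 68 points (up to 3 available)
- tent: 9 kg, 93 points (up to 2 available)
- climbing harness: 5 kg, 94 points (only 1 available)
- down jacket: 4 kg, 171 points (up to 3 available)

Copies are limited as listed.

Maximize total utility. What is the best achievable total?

624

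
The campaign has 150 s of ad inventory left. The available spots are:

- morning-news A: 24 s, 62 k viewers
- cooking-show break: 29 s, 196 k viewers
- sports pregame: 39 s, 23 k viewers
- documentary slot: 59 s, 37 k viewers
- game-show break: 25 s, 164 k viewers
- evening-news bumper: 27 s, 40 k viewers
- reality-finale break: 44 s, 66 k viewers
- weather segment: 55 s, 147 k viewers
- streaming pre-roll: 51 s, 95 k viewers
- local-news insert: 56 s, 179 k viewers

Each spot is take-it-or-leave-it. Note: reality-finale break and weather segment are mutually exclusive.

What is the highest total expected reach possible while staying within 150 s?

The ratio ordering already packs tightly: morning-news A + cooking-show break + game-show break + local-news insert, 134 s, 601.
Runner-up cooking-show break + game-show break + evening-news bumper + local-news insert tops out at 579.

601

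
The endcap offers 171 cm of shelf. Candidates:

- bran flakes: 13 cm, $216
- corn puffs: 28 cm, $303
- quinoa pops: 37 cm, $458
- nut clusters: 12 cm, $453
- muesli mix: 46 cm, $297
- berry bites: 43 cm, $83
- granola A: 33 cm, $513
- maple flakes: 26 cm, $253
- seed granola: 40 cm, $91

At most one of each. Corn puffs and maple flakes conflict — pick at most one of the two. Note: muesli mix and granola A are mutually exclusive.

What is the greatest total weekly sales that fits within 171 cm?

2034

Bran flakes + corn puffs + quinoa pops + nut clusters + granola A + seed granola uses 163 of the 171 cm and totals 2034.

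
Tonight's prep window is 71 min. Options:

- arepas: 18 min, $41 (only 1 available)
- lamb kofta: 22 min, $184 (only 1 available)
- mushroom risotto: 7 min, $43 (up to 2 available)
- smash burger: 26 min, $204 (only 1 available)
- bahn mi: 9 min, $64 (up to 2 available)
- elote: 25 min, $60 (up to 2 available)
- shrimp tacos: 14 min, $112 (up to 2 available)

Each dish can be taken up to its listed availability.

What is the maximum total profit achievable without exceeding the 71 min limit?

564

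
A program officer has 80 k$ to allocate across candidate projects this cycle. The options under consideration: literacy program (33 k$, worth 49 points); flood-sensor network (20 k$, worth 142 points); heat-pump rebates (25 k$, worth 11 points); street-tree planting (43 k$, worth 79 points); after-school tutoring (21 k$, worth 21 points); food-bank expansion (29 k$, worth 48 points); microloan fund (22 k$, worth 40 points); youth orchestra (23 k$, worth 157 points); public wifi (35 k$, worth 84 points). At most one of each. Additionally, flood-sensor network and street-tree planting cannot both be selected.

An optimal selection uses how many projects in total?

3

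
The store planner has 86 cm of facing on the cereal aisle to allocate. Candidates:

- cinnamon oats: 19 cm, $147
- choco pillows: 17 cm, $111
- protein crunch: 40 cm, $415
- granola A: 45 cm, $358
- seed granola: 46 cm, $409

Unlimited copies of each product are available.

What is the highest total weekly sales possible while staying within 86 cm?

830

The ratio ordering already packs tightly: 2×protein crunch, 80 cm, 830.
No other feasible combination exceeds 830.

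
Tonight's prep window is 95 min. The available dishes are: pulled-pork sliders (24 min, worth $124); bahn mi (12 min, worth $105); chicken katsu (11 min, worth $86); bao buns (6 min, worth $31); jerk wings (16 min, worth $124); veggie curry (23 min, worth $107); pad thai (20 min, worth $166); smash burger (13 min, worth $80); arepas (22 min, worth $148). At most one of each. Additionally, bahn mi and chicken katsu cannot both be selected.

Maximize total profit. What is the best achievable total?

667

Density check — bahn mi 8.75, pad thai 8.30, chicken katsu 7.82, jerk wings 7.75 are the best per min.
Taking pulled-pork sliders + bahn mi + jerk wings + pad thai + arepas: 94 min used, 667 in profit.
Nothing else feasible within 95 min beats 667.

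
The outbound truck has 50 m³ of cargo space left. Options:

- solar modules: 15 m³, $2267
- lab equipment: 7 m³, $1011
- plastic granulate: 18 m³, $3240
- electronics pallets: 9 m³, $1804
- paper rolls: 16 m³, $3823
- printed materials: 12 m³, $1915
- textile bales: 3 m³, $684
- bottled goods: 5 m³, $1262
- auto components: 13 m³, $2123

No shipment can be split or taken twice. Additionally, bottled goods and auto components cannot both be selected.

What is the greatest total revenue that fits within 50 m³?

Best packing: plastic granulate + electronics pallets + paper rolls + bottled goods — 48 m³, 10129 total.

10129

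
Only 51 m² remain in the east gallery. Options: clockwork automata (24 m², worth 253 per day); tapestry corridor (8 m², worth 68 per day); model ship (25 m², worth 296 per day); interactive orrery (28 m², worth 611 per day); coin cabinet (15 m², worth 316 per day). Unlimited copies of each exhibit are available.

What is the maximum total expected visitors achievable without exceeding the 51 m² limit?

995

Taking tapestry corridor + interactive orrery + coin cabinet: 51 m² used, 995 in expected visitors.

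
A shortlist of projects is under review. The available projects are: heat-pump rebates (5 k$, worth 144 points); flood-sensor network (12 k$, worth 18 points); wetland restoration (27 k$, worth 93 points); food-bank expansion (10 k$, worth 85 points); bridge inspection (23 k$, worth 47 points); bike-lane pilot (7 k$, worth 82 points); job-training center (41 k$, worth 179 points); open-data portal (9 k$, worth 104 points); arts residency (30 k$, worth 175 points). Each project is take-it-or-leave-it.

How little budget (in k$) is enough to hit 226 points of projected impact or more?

12

Minimise k$ subject to total projected impact ≥ 226.
heat-pump rebates + bike-lane pilot: 226 projected impact at 12 k$.
Any bundle with less than 12 k$ falls short of 226.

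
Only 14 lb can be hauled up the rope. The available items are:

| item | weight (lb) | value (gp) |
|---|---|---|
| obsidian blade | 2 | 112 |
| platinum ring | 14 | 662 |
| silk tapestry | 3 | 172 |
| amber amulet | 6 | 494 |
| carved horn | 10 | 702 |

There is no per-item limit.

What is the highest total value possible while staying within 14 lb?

Density check — amber amulet 82.33, carved horn 70.20, silk tapestry 57.33, obsidian blade 56.00 are the best per lb.
Obsidian blade + 2×amber amulet uses 14 of the 14 lb and totals 1100.
Nothing else within 14 lb beats 1100.

1100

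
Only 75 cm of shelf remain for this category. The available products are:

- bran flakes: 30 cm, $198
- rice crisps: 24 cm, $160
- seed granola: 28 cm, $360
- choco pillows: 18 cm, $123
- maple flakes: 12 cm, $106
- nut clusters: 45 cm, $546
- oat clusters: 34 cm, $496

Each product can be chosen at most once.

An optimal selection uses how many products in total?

Best achievable weekly sales is 962.
One optimal bundle: seed granola + maple flakes + oat clusters (74 cm).
Any selection reaching 962 contains exactly 3 products.

3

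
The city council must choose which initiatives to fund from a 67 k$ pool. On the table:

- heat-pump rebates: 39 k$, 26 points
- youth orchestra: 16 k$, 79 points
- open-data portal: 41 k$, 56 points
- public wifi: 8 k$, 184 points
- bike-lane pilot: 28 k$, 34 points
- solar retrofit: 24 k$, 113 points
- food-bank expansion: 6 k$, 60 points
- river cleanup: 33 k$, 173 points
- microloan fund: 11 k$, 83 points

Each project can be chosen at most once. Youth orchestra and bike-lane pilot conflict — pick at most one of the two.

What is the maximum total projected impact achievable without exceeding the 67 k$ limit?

519

Ranking by ratio (projected impact/k$): public wifi 23.00, food-bank expansion 10.00, microloan fund 7.55, river cleanup 5.24.
Taking the top-ratio projects first gives public wifi + food-bank expansion + river cleanup + microloan fund for 500 (58 k$).
Dropping river cleanup frees 33 k$; slotting in youth orchestra + solar retrofit (40 k$) lifts the total to 519 at 65 k$.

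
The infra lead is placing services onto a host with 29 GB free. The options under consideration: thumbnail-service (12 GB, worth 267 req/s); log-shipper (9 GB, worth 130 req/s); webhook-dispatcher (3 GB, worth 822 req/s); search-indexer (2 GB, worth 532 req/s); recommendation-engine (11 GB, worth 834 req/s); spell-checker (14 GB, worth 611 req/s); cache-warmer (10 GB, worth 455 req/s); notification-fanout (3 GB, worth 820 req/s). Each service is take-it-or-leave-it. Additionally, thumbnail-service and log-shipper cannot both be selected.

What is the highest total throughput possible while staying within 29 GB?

3463

Ranking by ratio (throughput/GB): webhook-dispatcher 274.00, notification-fanout 273.33, search-indexer 266.00, recommendation-engine 75.82.
Webhook-dispatcher + search-indexer + recommendation-engine + cache-warmer + notification-fanout uses 29 of the 29 GB and totals 3463.
Next best is log-shipper + webhook-dispatcher + search-indexer + recommendation-engine + notification-fanout at 3138 (28 GB) — short by 325.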